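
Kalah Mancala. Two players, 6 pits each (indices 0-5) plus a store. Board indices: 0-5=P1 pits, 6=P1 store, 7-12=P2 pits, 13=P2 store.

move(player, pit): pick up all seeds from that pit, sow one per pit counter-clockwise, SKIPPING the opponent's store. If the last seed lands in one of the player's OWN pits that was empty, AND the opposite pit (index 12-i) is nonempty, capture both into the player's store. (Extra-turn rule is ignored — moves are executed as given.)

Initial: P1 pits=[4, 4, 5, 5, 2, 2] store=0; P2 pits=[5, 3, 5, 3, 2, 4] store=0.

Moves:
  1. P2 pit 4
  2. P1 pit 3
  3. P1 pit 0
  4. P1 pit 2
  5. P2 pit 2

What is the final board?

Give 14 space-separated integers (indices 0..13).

Answer: 1 5 0 2 5 4 2 7 5 0 4 1 6 2

Derivation:
Move 1: P2 pit4 -> P1=[4,4,5,5,2,2](0) P2=[5,3,5,3,0,5](1)
Move 2: P1 pit3 -> P1=[4,4,5,0,3,3](1) P2=[6,4,5,3,0,5](1)
Move 3: P1 pit0 -> P1=[0,5,6,1,4,3](1) P2=[6,4,5,3,0,5](1)
Move 4: P1 pit2 -> P1=[0,5,0,2,5,4](2) P2=[7,5,5,3,0,5](1)
Move 5: P2 pit2 -> P1=[1,5,0,2,5,4](2) P2=[7,5,0,4,1,6](2)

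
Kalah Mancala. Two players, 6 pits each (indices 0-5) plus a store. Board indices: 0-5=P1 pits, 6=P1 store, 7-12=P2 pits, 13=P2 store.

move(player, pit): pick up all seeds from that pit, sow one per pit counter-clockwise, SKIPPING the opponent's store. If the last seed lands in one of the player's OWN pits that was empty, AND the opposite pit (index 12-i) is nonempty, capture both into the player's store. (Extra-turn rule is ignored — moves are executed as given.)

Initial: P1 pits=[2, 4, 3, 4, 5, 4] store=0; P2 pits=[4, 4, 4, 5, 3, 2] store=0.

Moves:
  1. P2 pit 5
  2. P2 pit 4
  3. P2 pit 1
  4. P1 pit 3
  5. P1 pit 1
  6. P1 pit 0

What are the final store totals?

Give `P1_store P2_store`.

Answer: 1 2

Derivation:
Move 1: P2 pit5 -> P1=[3,4,3,4,5,4](0) P2=[4,4,4,5,3,0](1)
Move 2: P2 pit4 -> P1=[4,4,3,4,5,4](0) P2=[4,4,4,5,0,1](2)
Move 3: P2 pit1 -> P1=[4,4,3,4,5,4](0) P2=[4,0,5,6,1,2](2)
Move 4: P1 pit3 -> P1=[4,4,3,0,6,5](1) P2=[5,0,5,6,1,2](2)
Move 5: P1 pit1 -> P1=[4,0,4,1,7,6](1) P2=[5,0,5,6,1,2](2)
Move 6: P1 pit0 -> P1=[0,1,5,2,8,6](1) P2=[5,0,5,6,1,2](2)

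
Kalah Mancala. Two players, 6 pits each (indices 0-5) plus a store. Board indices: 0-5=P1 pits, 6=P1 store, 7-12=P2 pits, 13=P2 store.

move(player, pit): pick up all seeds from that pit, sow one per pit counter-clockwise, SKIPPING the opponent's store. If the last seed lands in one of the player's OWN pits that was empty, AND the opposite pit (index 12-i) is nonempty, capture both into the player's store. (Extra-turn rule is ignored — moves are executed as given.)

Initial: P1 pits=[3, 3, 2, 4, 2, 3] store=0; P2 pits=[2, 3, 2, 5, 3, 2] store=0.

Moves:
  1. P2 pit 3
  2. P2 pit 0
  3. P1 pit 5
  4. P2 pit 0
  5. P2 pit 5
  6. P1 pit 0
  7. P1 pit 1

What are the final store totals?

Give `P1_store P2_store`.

Answer: 2 2

Derivation:
Move 1: P2 pit3 -> P1=[4,4,2,4,2,3](0) P2=[2,3,2,0,4,3](1)
Move 2: P2 pit0 -> P1=[4,4,2,4,2,3](0) P2=[0,4,3,0,4,3](1)
Move 3: P1 pit5 -> P1=[4,4,2,4,2,0](1) P2=[1,5,3,0,4,3](1)
Move 4: P2 pit0 -> P1=[4,4,2,4,2,0](1) P2=[0,6,3,0,4,3](1)
Move 5: P2 pit5 -> P1=[5,5,2,4,2,0](1) P2=[0,6,3,0,4,0](2)
Move 6: P1 pit0 -> P1=[0,6,3,5,3,1](1) P2=[0,6,3,0,4,0](2)
Move 7: P1 pit1 -> P1=[0,0,4,6,4,2](2) P2=[1,6,3,0,4,0](2)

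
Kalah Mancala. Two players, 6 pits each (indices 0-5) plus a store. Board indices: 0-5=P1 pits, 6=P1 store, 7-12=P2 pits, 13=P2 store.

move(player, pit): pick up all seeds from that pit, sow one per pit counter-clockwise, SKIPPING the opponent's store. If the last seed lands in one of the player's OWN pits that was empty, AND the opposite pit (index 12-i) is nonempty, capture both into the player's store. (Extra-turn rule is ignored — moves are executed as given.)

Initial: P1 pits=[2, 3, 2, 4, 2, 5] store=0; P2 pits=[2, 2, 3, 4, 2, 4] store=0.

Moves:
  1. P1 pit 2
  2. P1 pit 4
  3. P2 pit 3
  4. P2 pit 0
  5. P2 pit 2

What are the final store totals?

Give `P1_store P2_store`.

Answer: 1 2

Derivation:
Move 1: P1 pit2 -> P1=[2,3,0,5,3,5](0) P2=[2,2,3,4,2,4](0)
Move 2: P1 pit4 -> P1=[2,3,0,5,0,6](1) P2=[3,2,3,4,2,4](0)
Move 3: P2 pit3 -> P1=[3,3,0,5,0,6](1) P2=[3,2,3,0,3,5](1)
Move 4: P2 pit0 -> P1=[3,3,0,5,0,6](1) P2=[0,3,4,1,3,5](1)
Move 5: P2 pit2 -> P1=[3,3,0,5,0,6](1) P2=[0,3,0,2,4,6](2)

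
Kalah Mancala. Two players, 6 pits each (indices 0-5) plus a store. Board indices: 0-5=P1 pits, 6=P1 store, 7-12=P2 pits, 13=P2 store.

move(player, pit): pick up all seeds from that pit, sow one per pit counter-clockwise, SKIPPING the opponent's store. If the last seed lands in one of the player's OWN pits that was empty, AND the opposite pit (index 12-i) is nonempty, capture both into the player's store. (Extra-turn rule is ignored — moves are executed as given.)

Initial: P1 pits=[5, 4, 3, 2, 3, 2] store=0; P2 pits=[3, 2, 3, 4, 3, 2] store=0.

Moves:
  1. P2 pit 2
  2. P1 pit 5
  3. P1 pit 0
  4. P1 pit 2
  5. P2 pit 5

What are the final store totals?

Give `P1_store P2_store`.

Answer: 7 1

Derivation:
Move 1: P2 pit2 -> P1=[5,4,3,2,3,2](0) P2=[3,2,0,5,4,3](0)
Move 2: P1 pit5 -> P1=[5,4,3,2,3,0](1) P2=[4,2,0,5,4,3](0)
Move 3: P1 pit0 -> P1=[0,5,4,3,4,0](6) P2=[0,2,0,5,4,3](0)
Move 4: P1 pit2 -> P1=[0,5,0,4,5,1](7) P2=[0,2,0,5,4,3](0)
Move 5: P2 pit5 -> P1=[1,6,0,4,5,1](7) P2=[0,2,0,5,4,0](1)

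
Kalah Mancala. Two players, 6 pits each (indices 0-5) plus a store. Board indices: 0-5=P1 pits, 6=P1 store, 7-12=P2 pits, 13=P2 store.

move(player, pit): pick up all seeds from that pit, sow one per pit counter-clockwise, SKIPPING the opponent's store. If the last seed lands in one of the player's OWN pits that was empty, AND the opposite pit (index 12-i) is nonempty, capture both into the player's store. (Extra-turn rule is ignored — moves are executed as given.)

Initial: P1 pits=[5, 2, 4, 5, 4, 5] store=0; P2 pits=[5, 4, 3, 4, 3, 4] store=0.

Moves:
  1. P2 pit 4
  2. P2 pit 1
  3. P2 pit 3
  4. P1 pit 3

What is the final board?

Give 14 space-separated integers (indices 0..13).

Answer: 7 3 4 0 5 6 1 6 1 4 0 2 7 2

Derivation:
Move 1: P2 pit4 -> P1=[6,2,4,5,4,5](0) P2=[5,4,3,4,0,5](1)
Move 2: P2 pit1 -> P1=[6,2,4,5,4,5](0) P2=[5,0,4,5,1,6](1)
Move 3: P2 pit3 -> P1=[7,3,4,5,4,5](0) P2=[5,0,4,0,2,7](2)
Move 4: P1 pit3 -> P1=[7,3,4,0,5,6](1) P2=[6,1,4,0,2,7](2)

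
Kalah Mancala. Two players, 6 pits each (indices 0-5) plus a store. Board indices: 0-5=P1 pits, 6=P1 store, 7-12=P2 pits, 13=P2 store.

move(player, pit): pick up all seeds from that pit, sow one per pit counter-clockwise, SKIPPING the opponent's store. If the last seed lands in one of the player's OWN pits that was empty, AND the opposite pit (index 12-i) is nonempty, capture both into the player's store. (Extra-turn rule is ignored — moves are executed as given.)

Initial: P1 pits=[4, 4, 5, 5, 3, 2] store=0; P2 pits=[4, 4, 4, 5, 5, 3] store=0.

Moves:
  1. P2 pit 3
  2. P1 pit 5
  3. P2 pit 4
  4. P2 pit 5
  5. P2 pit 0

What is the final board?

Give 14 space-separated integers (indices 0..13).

Move 1: P2 pit3 -> P1=[5,5,5,5,3,2](0) P2=[4,4,4,0,6,4](1)
Move 2: P1 pit5 -> P1=[5,5,5,5,3,0](1) P2=[5,4,4,0,6,4](1)
Move 3: P2 pit4 -> P1=[6,6,6,6,3,0](1) P2=[5,4,4,0,0,5](2)
Move 4: P2 pit5 -> P1=[7,7,7,7,3,0](1) P2=[5,4,4,0,0,0](3)
Move 5: P2 pit0 -> P1=[0,7,7,7,3,0](1) P2=[0,5,5,1,1,0](11)

Answer: 0 7 7 7 3 0 1 0 5 5 1 1 0 11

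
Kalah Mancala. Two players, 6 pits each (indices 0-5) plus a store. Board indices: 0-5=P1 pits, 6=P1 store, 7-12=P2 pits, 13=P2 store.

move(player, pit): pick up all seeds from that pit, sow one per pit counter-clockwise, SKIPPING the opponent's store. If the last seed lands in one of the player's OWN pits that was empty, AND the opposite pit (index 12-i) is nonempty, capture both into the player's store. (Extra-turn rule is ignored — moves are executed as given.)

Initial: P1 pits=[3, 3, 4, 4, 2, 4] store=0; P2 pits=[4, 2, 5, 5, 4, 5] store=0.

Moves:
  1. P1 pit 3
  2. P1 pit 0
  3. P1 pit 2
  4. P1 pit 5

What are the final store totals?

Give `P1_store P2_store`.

Move 1: P1 pit3 -> P1=[3,3,4,0,3,5](1) P2=[5,2,5,5,4,5](0)
Move 2: P1 pit0 -> P1=[0,4,5,0,3,5](7) P2=[5,2,0,5,4,5](0)
Move 3: P1 pit2 -> P1=[0,4,0,1,4,6](8) P2=[6,2,0,5,4,5](0)
Move 4: P1 pit5 -> P1=[0,4,0,1,4,0](9) P2=[7,3,1,6,5,5](0)

Answer: 9 0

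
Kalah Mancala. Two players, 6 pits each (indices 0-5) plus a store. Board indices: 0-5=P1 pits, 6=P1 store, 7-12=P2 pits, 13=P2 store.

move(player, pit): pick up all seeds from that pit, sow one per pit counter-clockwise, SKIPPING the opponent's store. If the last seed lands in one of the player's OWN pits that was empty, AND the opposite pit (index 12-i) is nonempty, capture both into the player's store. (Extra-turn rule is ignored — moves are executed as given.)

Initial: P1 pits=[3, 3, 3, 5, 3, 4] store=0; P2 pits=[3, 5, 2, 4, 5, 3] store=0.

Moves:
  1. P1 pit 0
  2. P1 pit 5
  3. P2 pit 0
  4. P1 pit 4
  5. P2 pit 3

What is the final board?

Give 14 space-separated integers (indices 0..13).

Move 1: P1 pit0 -> P1=[0,4,4,6,3,4](0) P2=[3,5,2,4,5,3](0)
Move 2: P1 pit5 -> P1=[0,4,4,6,3,0](1) P2=[4,6,3,4,5,3](0)
Move 3: P2 pit0 -> P1=[0,4,4,6,3,0](1) P2=[0,7,4,5,6,3](0)
Move 4: P1 pit4 -> P1=[0,4,4,6,0,1](2) P2=[1,7,4,5,6,3](0)
Move 5: P2 pit3 -> P1=[1,5,4,6,0,1](2) P2=[1,7,4,0,7,4](1)

Answer: 1 5 4 6 0 1 2 1 7 4 0 7 4 1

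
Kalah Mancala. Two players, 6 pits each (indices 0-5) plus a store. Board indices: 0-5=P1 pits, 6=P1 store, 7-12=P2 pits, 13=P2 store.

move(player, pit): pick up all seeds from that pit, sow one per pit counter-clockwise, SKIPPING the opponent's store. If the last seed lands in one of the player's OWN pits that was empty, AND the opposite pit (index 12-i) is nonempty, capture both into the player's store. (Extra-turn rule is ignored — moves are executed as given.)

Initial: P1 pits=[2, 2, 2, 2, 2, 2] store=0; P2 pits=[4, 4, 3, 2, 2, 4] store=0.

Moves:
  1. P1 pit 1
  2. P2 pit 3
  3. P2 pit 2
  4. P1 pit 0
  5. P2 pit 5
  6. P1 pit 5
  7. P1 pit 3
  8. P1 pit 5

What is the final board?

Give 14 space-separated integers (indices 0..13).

Answer: 1 2 5 0 4 0 3 6 4 0 1 4 0 1

Derivation:
Move 1: P1 pit1 -> P1=[2,0,3,3,2,2](0) P2=[4,4,3,2,2,4](0)
Move 2: P2 pit3 -> P1=[2,0,3,3,2,2](0) P2=[4,4,3,0,3,5](0)
Move 3: P2 pit2 -> P1=[2,0,3,3,2,2](0) P2=[4,4,0,1,4,6](0)
Move 4: P1 pit0 -> P1=[0,1,4,3,2,2](0) P2=[4,4,0,1,4,6](0)
Move 5: P2 pit5 -> P1=[1,2,5,4,3,2](0) P2=[4,4,0,1,4,0](1)
Move 6: P1 pit5 -> P1=[1,2,5,4,3,0](1) P2=[5,4,0,1,4,0](1)
Move 7: P1 pit3 -> P1=[1,2,5,0,4,1](2) P2=[6,4,0,1,4,0](1)
Move 8: P1 pit5 -> P1=[1,2,5,0,4,0](3) P2=[6,4,0,1,4,0](1)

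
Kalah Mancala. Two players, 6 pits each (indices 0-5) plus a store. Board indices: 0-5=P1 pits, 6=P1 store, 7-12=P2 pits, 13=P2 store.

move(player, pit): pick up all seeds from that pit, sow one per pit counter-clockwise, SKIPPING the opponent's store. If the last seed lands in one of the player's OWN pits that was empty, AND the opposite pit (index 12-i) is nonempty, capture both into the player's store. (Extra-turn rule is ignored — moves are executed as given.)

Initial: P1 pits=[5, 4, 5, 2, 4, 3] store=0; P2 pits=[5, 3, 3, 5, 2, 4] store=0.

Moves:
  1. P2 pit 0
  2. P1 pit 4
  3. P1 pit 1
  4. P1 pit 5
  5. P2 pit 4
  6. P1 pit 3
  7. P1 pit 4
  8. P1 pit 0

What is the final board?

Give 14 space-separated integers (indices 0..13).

Answer: 0 1 7 1 1 3 5 2 6 5 7 0 6 1

Derivation:
Move 1: P2 pit0 -> P1=[5,4,5,2,4,3](0) P2=[0,4,4,6,3,5](0)
Move 2: P1 pit4 -> P1=[5,4,5,2,0,4](1) P2=[1,5,4,6,3,5](0)
Move 3: P1 pit1 -> P1=[5,0,6,3,1,5](1) P2=[1,5,4,6,3,5](0)
Move 4: P1 pit5 -> P1=[5,0,6,3,1,0](2) P2=[2,6,5,7,3,5](0)
Move 5: P2 pit4 -> P1=[6,0,6,3,1,0](2) P2=[2,6,5,7,0,6](1)
Move 6: P1 pit3 -> P1=[6,0,6,0,2,1](3) P2=[2,6,5,7,0,6](1)
Move 7: P1 pit4 -> P1=[6,0,6,0,0,2](4) P2=[2,6,5,7,0,6](1)
Move 8: P1 pit0 -> P1=[0,1,7,1,1,3](5) P2=[2,6,5,7,0,6](1)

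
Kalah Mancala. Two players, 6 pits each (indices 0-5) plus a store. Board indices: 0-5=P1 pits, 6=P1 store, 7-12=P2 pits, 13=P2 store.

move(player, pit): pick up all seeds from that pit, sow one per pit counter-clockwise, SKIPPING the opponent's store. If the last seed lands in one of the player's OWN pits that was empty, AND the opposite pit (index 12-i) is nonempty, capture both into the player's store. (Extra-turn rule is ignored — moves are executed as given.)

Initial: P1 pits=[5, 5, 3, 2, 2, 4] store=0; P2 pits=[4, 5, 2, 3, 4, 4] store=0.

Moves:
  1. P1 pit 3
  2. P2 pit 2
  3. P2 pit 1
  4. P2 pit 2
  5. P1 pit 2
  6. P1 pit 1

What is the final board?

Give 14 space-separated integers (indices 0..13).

Answer: 5 0 1 2 5 7 1 4 0 0 6 6 5 1

Derivation:
Move 1: P1 pit3 -> P1=[5,5,3,0,3,5](0) P2=[4,5,2,3,4,4](0)
Move 2: P2 pit2 -> P1=[5,5,3,0,3,5](0) P2=[4,5,0,4,5,4](0)
Move 3: P2 pit1 -> P1=[5,5,3,0,3,5](0) P2=[4,0,1,5,6,5](1)
Move 4: P2 pit2 -> P1=[5,5,3,0,3,5](0) P2=[4,0,0,6,6,5](1)
Move 5: P1 pit2 -> P1=[5,5,0,1,4,6](0) P2=[4,0,0,6,6,5](1)
Move 6: P1 pit1 -> P1=[5,0,1,2,5,7](1) P2=[4,0,0,6,6,5](1)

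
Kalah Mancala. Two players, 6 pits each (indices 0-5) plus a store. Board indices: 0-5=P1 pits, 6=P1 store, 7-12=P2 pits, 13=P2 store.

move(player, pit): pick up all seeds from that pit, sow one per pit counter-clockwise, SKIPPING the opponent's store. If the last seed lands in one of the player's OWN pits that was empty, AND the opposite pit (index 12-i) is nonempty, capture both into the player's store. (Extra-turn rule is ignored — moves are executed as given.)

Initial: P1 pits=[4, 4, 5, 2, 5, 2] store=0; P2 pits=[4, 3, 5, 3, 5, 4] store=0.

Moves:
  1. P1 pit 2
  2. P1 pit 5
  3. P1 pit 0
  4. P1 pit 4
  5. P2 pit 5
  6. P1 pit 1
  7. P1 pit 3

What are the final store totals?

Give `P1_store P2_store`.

Move 1: P1 pit2 -> P1=[4,4,0,3,6,3](1) P2=[5,3,5,3,5,4](0)
Move 2: P1 pit5 -> P1=[4,4,0,3,6,0](2) P2=[6,4,5,3,5,4](0)
Move 3: P1 pit0 -> P1=[0,5,1,4,7,0](2) P2=[6,4,5,3,5,4](0)
Move 4: P1 pit4 -> P1=[0,5,1,4,0,1](3) P2=[7,5,6,4,6,4](0)
Move 5: P2 pit5 -> P1=[1,6,2,4,0,1](3) P2=[7,5,6,4,6,0](1)
Move 6: P1 pit1 -> P1=[1,0,3,5,1,2](4) P2=[8,5,6,4,6,0](1)
Move 7: P1 pit3 -> P1=[1,0,3,0,2,3](5) P2=[9,6,6,4,6,0](1)

Answer: 5 1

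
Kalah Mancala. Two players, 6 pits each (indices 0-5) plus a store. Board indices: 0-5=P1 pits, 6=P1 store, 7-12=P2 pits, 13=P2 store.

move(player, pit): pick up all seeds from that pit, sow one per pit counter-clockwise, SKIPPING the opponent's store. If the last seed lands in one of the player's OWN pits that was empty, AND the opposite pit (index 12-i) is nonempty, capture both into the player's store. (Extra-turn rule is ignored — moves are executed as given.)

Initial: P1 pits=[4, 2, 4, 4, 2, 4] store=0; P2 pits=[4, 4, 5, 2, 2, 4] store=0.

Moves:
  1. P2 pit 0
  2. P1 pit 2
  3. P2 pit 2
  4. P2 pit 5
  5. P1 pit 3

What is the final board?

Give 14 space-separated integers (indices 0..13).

Answer: 6 4 1 0 4 6 2 1 6 1 4 4 0 2

Derivation:
Move 1: P2 pit0 -> P1=[4,2,4,4,2,4](0) P2=[0,5,6,3,3,4](0)
Move 2: P1 pit2 -> P1=[4,2,0,5,3,5](1) P2=[0,5,6,3,3,4](0)
Move 3: P2 pit2 -> P1=[5,3,0,5,3,5](1) P2=[0,5,0,4,4,5](1)
Move 4: P2 pit5 -> P1=[6,4,1,6,3,5](1) P2=[0,5,0,4,4,0](2)
Move 5: P1 pit3 -> P1=[6,4,1,0,4,6](2) P2=[1,6,1,4,4,0](2)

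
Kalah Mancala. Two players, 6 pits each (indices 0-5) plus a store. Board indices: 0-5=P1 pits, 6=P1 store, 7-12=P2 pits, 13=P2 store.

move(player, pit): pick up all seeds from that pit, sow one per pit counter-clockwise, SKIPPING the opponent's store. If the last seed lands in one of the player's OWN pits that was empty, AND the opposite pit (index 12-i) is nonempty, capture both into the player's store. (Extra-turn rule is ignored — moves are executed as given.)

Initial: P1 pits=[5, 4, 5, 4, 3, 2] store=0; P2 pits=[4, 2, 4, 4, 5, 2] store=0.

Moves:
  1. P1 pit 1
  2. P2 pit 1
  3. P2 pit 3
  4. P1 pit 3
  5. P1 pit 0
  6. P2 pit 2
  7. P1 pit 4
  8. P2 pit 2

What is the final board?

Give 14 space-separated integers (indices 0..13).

Answer: 1 2 7 1 0 6 3 6 2 0 3 7 4 2

Derivation:
Move 1: P1 pit1 -> P1=[5,0,6,5,4,3](0) P2=[4,2,4,4,5,2](0)
Move 2: P2 pit1 -> P1=[5,0,6,5,4,3](0) P2=[4,0,5,5,5,2](0)
Move 3: P2 pit3 -> P1=[6,1,6,5,4,3](0) P2=[4,0,5,0,6,3](1)
Move 4: P1 pit3 -> P1=[6,1,6,0,5,4](1) P2=[5,1,5,0,6,3](1)
Move 5: P1 pit0 -> P1=[0,2,7,1,6,5](2) P2=[5,1,5,0,6,3](1)
Move 6: P2 pit2 -> P1=[1,2,7,1,6,5](2) P2=[5,1,0,1,7,4](2)
Move 7: P1 pit4 -> P1=[1,2,7,1,0,6](3) P2=[6,2,1,2,7,4](2)
Move 8: P2 pit2 -> P1=[1,2,7,1,0,6](3) P2=[6,2,0,3,7,4](2)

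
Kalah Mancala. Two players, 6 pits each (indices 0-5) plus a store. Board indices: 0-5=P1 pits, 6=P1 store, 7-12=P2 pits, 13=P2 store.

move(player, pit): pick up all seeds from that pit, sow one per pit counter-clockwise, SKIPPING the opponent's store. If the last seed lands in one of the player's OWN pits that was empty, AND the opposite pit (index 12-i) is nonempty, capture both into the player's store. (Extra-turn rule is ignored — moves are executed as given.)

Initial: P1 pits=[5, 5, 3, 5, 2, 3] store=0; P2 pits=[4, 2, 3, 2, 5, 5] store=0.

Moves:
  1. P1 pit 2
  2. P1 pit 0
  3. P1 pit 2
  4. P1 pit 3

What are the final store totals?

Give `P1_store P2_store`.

Move 1: P1 pit2 -> P1=[5,5,0,6,3,4](0) P2=[4,2,3,2,5,5](0)
Move 2: P1 pit0 -> P1=[0,6,1,7,4,5](0) P2=[4,2,3,2,5,5](0)
Move 3: P1 pit2 -> P1=[0,6,0,8,4,5](0) P2=[4,2,3,2,5,5](0)
Move 4: P1 pit3 -> P1=[0,6,0,0,5,6](1) P2=[5,3,4,3,6,5](0)

Answer: 1 0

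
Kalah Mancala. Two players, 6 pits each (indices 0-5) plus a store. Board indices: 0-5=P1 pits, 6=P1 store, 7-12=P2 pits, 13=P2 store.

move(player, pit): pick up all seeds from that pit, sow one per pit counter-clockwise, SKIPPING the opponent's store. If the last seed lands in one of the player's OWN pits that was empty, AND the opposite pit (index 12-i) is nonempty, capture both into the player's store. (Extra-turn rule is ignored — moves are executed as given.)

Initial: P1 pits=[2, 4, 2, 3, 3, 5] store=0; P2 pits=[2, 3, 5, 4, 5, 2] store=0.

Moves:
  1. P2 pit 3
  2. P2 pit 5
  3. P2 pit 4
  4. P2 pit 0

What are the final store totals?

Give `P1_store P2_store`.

Answer: 0 3

Derivation:
Move 1: P2 pit3 -> P1=[3,4,2,3,3,5](0) P2=[2,3,5,0,6,3](1)
Move 2: P2 pit5 -> P1=[4,5,2,3,3,5](0) P2=[2,3,5,0,6,0](2)
Move 3: P2 pit4 -> P1=[5,6,3,4,3,5](0) P2=[2,3,5,0,0,1](3)
Move 4: P2 pit0 -> P1=[5,6,3,4,3,5](0) P2=[0,4,6,0,0,1](3)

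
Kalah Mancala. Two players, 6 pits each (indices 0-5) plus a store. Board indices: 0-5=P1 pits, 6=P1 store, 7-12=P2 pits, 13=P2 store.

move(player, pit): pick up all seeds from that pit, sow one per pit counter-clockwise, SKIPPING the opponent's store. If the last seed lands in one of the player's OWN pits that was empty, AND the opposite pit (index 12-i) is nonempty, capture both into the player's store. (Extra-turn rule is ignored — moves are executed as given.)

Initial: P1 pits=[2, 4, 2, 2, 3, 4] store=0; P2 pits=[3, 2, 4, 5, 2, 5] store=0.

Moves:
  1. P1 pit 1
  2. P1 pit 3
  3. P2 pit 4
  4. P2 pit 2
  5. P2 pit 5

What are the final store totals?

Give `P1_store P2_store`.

Move 1: P1 pit1 -> P1=[2,0,3,3,4,5](0) P2=[3,2,4,5,2,5](0)
Move 2: P1 pit3 -> P1=[2,0,3,0,5,6](1) P2=[3,2,4,5,2,5](0)
Move 3: P2 pit4 -> P1=[2,0,3,0,5,6](1) P2=[3,2,4,5,0,6](1)
Move 4: P2 pit2 -> P1=[2,0,3,0,5,6](1) P2=[3,2,0,6,1,7](2)
Move 5: P2 pit5 -> P1=[3,1,4,1,6,7](1) P2=[3,2,0,6,1,0](3)

Answer: 1 3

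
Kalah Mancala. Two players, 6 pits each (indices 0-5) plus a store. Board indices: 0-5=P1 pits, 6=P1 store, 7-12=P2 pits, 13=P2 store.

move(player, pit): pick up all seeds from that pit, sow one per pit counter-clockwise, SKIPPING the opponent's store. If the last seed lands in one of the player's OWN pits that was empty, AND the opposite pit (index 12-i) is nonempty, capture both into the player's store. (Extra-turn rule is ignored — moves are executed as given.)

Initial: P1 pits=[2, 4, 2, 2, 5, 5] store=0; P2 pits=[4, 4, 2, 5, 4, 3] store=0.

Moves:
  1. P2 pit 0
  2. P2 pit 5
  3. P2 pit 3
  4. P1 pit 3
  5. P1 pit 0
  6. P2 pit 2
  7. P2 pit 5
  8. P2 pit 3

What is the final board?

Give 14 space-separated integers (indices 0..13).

Move 1: P2 pit0 -> P1=[2,4,2,2,5,5](0) P2=[0,5,3,6,5,3](0)
Move 2: P2 pit5 -> P1=[3,5,2,2,5,5](0) P2=[0,5,3,6,5,0](1)
Move 3: P2 pit3 -> P1=[4,6,3,2,5,5](0) P2=[0,5,3,0,6,1](2)
Move 4: P1 pit3 -> P1=[4,6,3,0,6,6](0) P2=[0,5,3,0,6,1](2)
Move 5: P1 pit0 -> P1=[0,7,4,1,7,6](0) P2=[0,5,3,0,6,1](2)
Move 6: P2 pit2 -> P1=[0,7,4,1,7,6](0) P2=[0,5,0,1,7,2](2)
Move 7: P2 pit5 -> P1=[1,7,4,1,7,6](0) P2=[0,5,0,1,7,0](3)
Move 8: P2 pit3 -> P1=[1,7,4,1,7,6](0) P2=[0,5,0,0,8,0](3)

Answer: 1 7 4 1 7 6 0 0 5 0 0 8 0 3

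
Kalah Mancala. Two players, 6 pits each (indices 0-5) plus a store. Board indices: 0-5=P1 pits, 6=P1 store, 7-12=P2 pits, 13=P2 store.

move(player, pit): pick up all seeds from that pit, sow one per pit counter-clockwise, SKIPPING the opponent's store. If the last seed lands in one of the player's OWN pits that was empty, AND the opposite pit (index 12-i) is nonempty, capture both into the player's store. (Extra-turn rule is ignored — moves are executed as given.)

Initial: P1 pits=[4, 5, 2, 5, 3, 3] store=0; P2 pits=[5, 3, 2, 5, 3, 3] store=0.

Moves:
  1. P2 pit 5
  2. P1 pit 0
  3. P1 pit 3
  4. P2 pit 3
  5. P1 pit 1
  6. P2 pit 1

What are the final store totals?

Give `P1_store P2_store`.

Move 1: P2 pit5 -> P1=[5,6,2,5,3,3](0) P2=[5,3,2,5,3,0](1)
Move 2: P1 pit0 -> P1=[0,7,3,6,4,4](0) P2=[5,3,2,5,3,0](1)
Move 3: P1 pit3 -> P1=[0,7,3,0,5,5](1) P2=[6,4,3,5,3,0](1)
Move 4: P2 pit3 -> P1=[1,8,3,0,5,5](1) P2=[6,4,3,0,4,1](2)
Move 5: P1 pit1 -> P1=[1,0,4,1,6,6](2) P2=[7,5,4,0,4,1](2)
Move 6: P2 pit1 -> P1=[1,0,4,1,6,6](2) P2=[7,0,5,1,5,2](3)

Answer: 2 3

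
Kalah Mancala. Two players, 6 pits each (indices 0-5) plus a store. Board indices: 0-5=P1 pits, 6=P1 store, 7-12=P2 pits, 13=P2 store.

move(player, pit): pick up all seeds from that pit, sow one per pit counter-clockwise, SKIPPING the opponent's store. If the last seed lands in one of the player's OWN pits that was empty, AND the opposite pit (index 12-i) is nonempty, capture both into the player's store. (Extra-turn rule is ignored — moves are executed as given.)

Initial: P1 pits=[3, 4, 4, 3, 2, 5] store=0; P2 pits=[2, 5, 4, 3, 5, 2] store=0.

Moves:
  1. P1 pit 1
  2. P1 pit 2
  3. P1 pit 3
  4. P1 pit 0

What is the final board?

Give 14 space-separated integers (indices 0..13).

Move 1: P1 pit1 -> P1=[3,0,5,4,3,6](0) P2=[2,5,4,3,5,2](0)
Move 2: P1 pit2 -> P1=[3,0,0,5,4,7](1) P2=[3,5,4,3,5,2](0)
Move 3: P1 pit3 -> P1=[3,0,0,0,5,8](2) P2=[4,6,4,3,5,2](0)
Move 4: P1 pit0 -> P1=[0,1,1,0,5,8](7) P2=[4,6,0,3,5,2](0)

Answer: 0 1 1 0 5 8 7 4 6 0 3 5 2 0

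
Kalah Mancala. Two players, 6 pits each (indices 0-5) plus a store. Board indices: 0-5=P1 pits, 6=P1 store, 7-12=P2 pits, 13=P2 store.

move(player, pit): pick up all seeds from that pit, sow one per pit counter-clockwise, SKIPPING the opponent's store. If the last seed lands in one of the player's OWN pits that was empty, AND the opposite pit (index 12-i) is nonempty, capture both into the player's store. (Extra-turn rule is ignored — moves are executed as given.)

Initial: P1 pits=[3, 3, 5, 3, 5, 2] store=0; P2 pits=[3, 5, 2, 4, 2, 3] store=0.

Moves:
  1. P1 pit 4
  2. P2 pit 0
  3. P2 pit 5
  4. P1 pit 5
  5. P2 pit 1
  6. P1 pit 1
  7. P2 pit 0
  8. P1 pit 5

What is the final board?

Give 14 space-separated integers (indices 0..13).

Move 1: P1 pit4 -> P1=[3,3,5,3,0,3](1) P2=[4,6,3,4,2,3](0)
Move 2: P2 pit0 -> P1=[3,3,5,3,0,3](1) P2=[0,7,4,5,3,3](0)
Move 3: P2 pit5 -> P1=[4,4,5,3,0,3](1) P2=[0,7,4,5,3,0](1)
Move 4: P1 pit5 -> P1=[4,4,5,3,0,0](2) P2=[1,8,4,5,3,0](1)
Move 5: P2 pit1 -> P1=[5,5,6,3,0,0](2) P2=[1,0,5,6,4,1](2)
Move 6: P1 pit1 -> P1=[5,0,7,4,1,1](3) P2=[1,0,5,6,4,1](2)
Move 7: P2 pit0 -> P1=[5,0,7,4,0,1](3) P2=[0,0,5,6,4,1](4)
Move 8: P1 pit5 -> P1=[5,0,7,4,0,0](4) P2=[0,0,5,6,4,1](4)

Answer: 5 0 7 4 0 0 4 0 0 5 6 4 1 4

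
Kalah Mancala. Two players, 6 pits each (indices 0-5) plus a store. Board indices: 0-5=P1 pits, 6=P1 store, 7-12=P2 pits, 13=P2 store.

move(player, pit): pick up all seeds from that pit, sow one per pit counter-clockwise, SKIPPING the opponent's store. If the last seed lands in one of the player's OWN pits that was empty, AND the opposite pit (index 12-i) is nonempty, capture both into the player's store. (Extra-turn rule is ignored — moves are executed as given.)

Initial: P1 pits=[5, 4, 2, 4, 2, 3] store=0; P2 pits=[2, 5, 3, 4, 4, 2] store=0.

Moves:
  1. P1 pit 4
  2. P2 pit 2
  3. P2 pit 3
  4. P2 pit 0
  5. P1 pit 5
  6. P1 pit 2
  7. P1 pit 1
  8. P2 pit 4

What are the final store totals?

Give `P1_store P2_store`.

Move 1: P1 pit4 -> P1=[5,4,2,4,0,4](1) P2=[2,5,3,4,4,2](0)
Move 2: P2 pit2 -> P1=[5,4,2,4,0,4](1) P2=[2,5,0,5,5,3](0)
Move 3: P2 pit3 -> P1=[6,5,2,4,0,4](1) P2=[2,5,0,0,6,4](1)
Move 4: P2 pit0 -> P1=[6,5,2,0,0,4](1) P2=[0,6,0,0,6,4](6)
Move 5: P1 pit5 -> P1=[6,5,2,0,0,0](2) P2=[1,7,1,0,6,4](6)
Move 6: P1 pit2 -> P1=[6,5,0,1,0,0](10) P2=[1,0,1,0,6,4](6)
Move 7: P1 pit1 -> P1=[6,0,1,2,1,1](11) P2=[1,0,1,0,6,4](6)
Move 8: P2 pit4 -> P1=[7,1,2,3,1,1](11) P2=[1,0,1,0,0,5](7)

Answer: 11 7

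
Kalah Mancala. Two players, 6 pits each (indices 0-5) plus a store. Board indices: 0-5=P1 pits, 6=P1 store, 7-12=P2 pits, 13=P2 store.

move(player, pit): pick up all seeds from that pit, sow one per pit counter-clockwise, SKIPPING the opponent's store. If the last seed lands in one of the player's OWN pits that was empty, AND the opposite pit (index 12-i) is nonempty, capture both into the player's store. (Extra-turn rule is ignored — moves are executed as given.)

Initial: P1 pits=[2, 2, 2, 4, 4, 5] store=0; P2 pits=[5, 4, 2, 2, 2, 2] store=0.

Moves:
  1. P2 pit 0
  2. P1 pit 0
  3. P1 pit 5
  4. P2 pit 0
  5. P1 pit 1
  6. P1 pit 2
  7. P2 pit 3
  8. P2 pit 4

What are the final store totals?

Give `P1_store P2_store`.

Answer: 2 2

Derivation:
Move 1: P2 pit0 -> P1=[2,2,2,4,4,5](0) P2=[0,5,3,3,3,3](0)
Move 2: P1 pit0 -> P1=[0,3,3,4,4,5](0) P2=[0,5,3,3,3,3](0)
Move 3: P1 pit5 -> P1=[0,3,3,4,4,0](1) P2=[1,6,4,4,3,3](0)
Move 4: P2 pit0 -> P1=[0,3,3,4,4,0](1) P2=[0,7,4,4,3,3](0)
Move 5: P1 pit1 -> P1=[0,0,4,5,5,0](1) P2=[0,7,4,4,3,3](0)
Move 6: P1 pit2 -> P1=[0,0,0,6,6,1](2) P2=[0,7,4,4,3,3](0)
Move 7: P2 pit3 -> P1=[1,0,0,6,6,1](2) P2=[0,7,4,0,4,4](1)
Move 8: P2 pit4 -> P1=[2,1,0,6,6,1](2) P2=[0,7,4,0,0,5](2)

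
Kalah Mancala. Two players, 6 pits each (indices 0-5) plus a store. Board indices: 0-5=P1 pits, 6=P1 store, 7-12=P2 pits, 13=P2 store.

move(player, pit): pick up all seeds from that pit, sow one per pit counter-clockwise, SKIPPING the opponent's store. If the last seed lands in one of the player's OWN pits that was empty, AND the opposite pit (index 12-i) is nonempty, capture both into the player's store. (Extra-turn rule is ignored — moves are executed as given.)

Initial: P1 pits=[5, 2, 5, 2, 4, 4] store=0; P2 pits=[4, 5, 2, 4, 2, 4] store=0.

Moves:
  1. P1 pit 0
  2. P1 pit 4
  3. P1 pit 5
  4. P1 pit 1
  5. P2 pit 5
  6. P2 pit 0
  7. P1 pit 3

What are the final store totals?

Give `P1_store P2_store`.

Move 1: P1 pit0 -> P1=[0,3,6,3,5,5](0) P2=[4,5,2,4,2,4](0)
Move 2: P1 pit4 -> P1=[0,3,6,3,0,6](1) P2=[5,6,3,4,2,4](0)
Move 3: P1 pit5 -> P1=[0,3,6,3,0,0](2) P2=[6,7,4,5,3,4](0)
Move 4: P1 pit1 -> P1=[0,0,7,4,0,0](10) P2=[6,0,4,5,3,4](0)
Move 5: P2 pit5 -> P1=[1,1,8,4,0,0](10) P2=[6,0,4,5,3,0](1)
Move 6: P2 pit0 -> P1=[1,1,8,4,0,0](10) P2=[0,1,5,6,4,1](2)
Move 7: P1 pit3 -> P1=[1,1,8,0,1,1](11) P2=[1,1,5,6,4,1](2)

Answer: 11 2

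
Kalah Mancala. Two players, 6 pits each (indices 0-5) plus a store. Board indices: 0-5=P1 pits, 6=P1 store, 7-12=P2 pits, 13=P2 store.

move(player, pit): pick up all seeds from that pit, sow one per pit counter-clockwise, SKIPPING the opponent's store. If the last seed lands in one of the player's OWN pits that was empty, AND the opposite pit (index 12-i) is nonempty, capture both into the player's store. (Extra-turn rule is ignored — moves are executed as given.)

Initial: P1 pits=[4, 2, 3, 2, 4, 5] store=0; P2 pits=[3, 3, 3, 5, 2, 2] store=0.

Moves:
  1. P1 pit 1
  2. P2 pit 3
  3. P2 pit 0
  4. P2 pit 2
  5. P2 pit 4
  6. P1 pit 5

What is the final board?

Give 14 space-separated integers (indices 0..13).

Move 1: P1 pit1 -> P1=[4,0,4,3,4,5](0) P2=[3,3,3,5,2,2](0)
Move 2: P2 pit3 -> P1=[5,1,4,3,4,5](0) P2=[3,3,3,0,3,3](1)
Move 3: P2 pit0 -> P1=[5,1,0,3,4,5](0) P2=[0,4,4,0,3,3](6)
Move 4: P2 pit2 -> P1=[5,1,0,3,4,5](0) P2=[0,4,0,1,4,4](7)
Move 5: P2 pit4 -> P1=[6,2,0,3,4,5](0) P2=[0,4,0,1,0,5](8)
Move 6: P1 pit5 -> P1=[6,2,0,3,4,0](1) P2=[1,5,1,2,0,5](8)

Answer: 6 2 0 3 4 0 1 1 5 1 2 0 5 8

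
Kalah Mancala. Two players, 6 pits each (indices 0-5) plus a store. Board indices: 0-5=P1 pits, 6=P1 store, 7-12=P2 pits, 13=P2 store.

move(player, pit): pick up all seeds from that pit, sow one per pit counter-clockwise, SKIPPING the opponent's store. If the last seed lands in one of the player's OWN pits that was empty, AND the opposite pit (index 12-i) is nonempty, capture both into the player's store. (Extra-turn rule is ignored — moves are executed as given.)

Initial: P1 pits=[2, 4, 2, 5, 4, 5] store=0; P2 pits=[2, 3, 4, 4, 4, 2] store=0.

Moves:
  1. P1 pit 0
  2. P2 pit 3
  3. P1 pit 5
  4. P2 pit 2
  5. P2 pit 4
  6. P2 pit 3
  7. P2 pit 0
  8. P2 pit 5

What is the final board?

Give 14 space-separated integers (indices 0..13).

Answer: 4 7 1 7 5 0 1 0 5 1 0 1 0 9

Derivation:
Move 1: P1 pit0 -> P1=[0,5,3,5,4,5](0) P2=[2,3,4,4,4,2](0)
Move 2: P2 pit3 -> P1=[1,5,3,5,4,5](0) P2=[2,3,4,0,5,3](1)
Move 3: P1 pit5 -> P1=[1,5,3,5,4,0](1) P2=[3,4,5,1,5,3](1)
Move 4: P2 pit2 -> P1=[2,5,3,5,4,0](1) P2=[3,4,0,2,6,4](2)
Move 5: P2 pit4 -> P1=[3,6,4,6,4,0](1) P2=[3,4,0,2,0,5](3)
Move 6: P2 pit3 -> P1=[3,6,4,6,4,0](1) P2=[3,4,0,0,1,6](3)
Move 7: P2 pit0 -> P1=[3,6,0,6,4,0](1) P2=[0,5,1,0,1,6](8)
Move 8: P2 pit5 -> P1=[4,7,1,7,5,0](1) P2=[0,5,1,0,1,0](9)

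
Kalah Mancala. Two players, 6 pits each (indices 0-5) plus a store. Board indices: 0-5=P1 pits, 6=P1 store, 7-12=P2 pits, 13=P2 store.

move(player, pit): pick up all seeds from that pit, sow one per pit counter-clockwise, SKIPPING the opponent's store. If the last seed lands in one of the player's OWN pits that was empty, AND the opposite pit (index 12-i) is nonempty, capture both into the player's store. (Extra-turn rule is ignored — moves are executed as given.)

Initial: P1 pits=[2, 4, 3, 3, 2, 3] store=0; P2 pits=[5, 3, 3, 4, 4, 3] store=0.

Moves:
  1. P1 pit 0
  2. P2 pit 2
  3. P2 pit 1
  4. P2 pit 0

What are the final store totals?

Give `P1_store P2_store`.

Answer: 0 0

Derivation:
Move 1: P1 pit0 -> P1=[0,5,4,3,2,3](0) P2=[5,3,3,4,4,3](0)
Move 2: P2 pit2 -> P1=[0,5,4,3,2,3](0) P2=[5,3,0,5,5,4](0)
Move 3: P2 pit1 -> P1=[0,5,4,3,2,3](0) P2=[5,0,1,6,6,4](0)
Move 4: P2 pit0 -> P1=[0,5,4,3,2,3](0) P2=[0,1,2,7,7,5](0)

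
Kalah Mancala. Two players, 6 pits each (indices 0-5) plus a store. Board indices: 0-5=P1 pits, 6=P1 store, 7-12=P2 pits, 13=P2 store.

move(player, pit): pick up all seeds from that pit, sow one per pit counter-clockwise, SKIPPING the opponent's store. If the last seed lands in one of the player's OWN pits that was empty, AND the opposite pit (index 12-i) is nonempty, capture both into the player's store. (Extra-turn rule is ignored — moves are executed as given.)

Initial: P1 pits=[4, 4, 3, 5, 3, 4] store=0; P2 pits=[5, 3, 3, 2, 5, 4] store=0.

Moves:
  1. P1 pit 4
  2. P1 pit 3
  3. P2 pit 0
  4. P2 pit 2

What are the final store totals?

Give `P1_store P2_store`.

Answer: 2 2

Derivation:
Move 1: P1 pit4 -> P1=[4,4,3,5,0,5](1) P2=[6,3,3,2,5,4](0)
Move 2: P1 pit3 -> P1=[4,4,3,0,1,6](2) P2=[7,4,3,2,5,4](0)
Move 3: P2 pit0 -> P1=[5,4,3,0,1,6](2) P2=[0,5,4,3,6,5](1)
Move 4: P2 pit2 -> P1=[5,4,3,0,1,6](2) P2=[0,5,0,4,7,6](2)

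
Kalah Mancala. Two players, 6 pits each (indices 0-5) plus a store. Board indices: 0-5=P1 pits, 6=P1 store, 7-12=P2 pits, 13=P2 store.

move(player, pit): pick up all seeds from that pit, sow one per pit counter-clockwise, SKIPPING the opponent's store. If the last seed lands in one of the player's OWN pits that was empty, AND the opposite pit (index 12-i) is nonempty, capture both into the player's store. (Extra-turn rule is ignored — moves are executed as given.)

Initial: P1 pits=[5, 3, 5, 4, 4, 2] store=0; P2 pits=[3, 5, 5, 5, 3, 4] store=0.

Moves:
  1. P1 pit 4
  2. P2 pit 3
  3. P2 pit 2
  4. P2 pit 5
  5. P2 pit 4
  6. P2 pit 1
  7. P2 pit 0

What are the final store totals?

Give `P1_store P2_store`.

Answer: 1 5

Derivation:
Move 1: P1 pit4 -> P1=[5,3,5,4,0,3](1) P2=[4,6,5,5,3,4](0)
Move 2: P2 pit3 -> P1=[6,4,5,4,0,3](1) P2=[4,6,5,0,4,5](1)
Move 3: P2 pit2 -> P1=[7,4,5,4,0,3](1) P2=[4,6,0,1,5,6](2)
Move 4: P2 pit5 -> P1=[8,5,6,5,1,3](1) P2=[4,6,0,1,5,0](3)
Move 5: P2 pit4 -> P1=[9,6,7,5,1,3](1) P2=[4,6,0,1,0,1](4)
Move 6: P2 pit1 -> P1=[10,6,7,5,1,3](1) P2=[4,0,1,2,1,2](5)
Move 7: P2 pit0 -> P1=[10,6,7,5,1,3](1) P2=[0,1,2,3,2,2](5)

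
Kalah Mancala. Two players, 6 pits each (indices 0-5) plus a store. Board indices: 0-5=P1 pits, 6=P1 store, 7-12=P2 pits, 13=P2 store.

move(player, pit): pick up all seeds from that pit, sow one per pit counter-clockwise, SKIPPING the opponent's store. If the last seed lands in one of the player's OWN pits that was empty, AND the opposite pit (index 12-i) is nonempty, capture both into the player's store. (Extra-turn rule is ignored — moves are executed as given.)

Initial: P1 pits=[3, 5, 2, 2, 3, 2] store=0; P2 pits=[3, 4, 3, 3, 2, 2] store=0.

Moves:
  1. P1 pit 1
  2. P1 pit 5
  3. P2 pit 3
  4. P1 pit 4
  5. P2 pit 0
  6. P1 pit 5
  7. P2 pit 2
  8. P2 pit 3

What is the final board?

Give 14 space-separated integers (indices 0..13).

Answer: 3 0 3 3 0 0 4 0 7 0 0 6 6 2

Derivation:
Move 1: P1 pit1 -> P1=[3,0,3,3,4,3](1) P2=[3,4,3,3,2,2](0)
Move 2: P1 pit5 -> P1=[3,0,3,3,4,0](2) P2=[4,5,3,3,2,2](0)
Move 3: P2 pit3 -> P1=[3,0,3,3,4,0](2) P2=[4,5,3,0,3,3](1)
Move 4: P1 pit4 -> P1=[3,0,3,3,0,1](3) P2=[5,6,3,0,3,3](1)
Move 5: P2 pit0 -> P1=[3,0,3,3,0,1](3) P2=[0,7,4,1,4,4](1)
Move 6: P1 pit5 -> P1=[3,0,3,3,0,0](4) P2=[0,7,4,1,4,4](1)
Move 7: P2 pit2 -> P1=[3,0,3,3,0,0](4) P2=[0,7,0,2,5,5](2)
Move 8: P2 pit3 -> P1=[3,0,3,3,0,0](4) P2=[0,7,0,0,6,6](2)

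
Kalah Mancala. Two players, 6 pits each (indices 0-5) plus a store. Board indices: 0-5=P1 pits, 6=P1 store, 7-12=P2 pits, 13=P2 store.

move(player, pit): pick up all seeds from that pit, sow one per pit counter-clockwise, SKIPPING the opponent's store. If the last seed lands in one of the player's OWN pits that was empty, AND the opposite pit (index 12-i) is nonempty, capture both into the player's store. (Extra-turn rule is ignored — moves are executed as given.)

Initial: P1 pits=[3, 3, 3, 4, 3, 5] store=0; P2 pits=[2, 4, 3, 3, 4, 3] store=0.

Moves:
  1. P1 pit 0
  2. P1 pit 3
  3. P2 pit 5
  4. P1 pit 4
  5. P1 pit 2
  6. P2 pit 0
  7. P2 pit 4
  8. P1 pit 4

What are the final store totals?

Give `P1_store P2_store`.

Move 1: P1 pit0 -> P1=[0,4,4,5,3,5](0) P2=[2,4,3,3,4,3](0)
Move 2: P1 pit3 -> P1=[0,4,4,0,4,6](1) P2=[3,5,3,3,4,3](0)
Move 3: P2 pit5 -> P1=[1,5,4,0,4,6](1) P2=[3,5,3,3,4,0](1)
Move 4: P1 pit4 -> P1=[1,5,4,0,0,7](2) P2=[4,6,3,3,4,0](1)
Move 5: P1 pit2 -> P1=[1,5,0,1,1,8](3) P2=[4,6,3,3,4,0](1)
Move 6: P2 pit0 -> P1=[1,5,0,1,1,8](3) P2=[0,7,4,4,5,0](1)
Move 7: P2 pit4 -> P1=[2,6,1,1,1,8](3) P2=[0,7,4,4,0,1](2)
Move 8: P1 pit4 -> P1=[2,6,1,1,0,9](3) P2=[0,7,4,4,0,1](2)

Answer: 3 2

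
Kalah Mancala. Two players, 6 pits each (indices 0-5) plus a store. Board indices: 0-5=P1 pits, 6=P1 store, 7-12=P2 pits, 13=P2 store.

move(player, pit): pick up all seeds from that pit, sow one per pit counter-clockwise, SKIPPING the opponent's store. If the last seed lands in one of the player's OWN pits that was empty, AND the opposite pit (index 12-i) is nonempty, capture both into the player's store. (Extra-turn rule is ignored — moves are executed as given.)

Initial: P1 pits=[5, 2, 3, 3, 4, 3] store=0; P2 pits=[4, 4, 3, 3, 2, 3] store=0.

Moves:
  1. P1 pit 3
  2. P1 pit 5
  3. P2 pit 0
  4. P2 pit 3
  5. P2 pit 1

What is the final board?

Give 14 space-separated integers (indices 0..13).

Answer: 7 2 3 0 5 0 2 0 0 6 1 5 6 2

Derivation:
Move 1: P1 pit3 -> P1=[5,2,3,0,5,4](1) P2=[4,4,3,3,2,3](0)
Move 2: P1 pit5 -> P1=[5,2,3,0,5,0](2) P2=[5,5,4,3,2,3](0)
Move 3: P2 pit0 -> P1=[5,2,3,0,5,0](2) P2=[0,6,5,4,3,4](0)
Move 4: P2 pit3 -> P1=[6,2,3,0,5,0](2) P2=[0,6,5,0,4,5](1)
Move 5: P2 pit1 -> P1=[7,2,3,0,5,0](2) P2=[0,0,6,1,5,6](2)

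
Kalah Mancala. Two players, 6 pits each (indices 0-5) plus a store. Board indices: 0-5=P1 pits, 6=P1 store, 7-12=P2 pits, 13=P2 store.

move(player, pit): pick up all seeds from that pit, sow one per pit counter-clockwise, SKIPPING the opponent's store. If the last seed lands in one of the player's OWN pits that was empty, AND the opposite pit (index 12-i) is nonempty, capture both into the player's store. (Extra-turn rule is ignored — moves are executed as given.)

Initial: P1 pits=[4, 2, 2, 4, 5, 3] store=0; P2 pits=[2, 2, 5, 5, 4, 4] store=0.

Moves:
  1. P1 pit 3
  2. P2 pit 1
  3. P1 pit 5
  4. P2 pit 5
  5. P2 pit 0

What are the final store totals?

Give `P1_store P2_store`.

Answer: 2 1

Derivation:
Move 1: P1 pit3 -> P1=[4,2,2,0,6,4](1) P2=[3,2,5,5,4,4](0)
Move 2: P2 pit1 -> P1=[4,2,2,0,6,4](1) P2=[3,0,6,6,4,4](0)
Move 3: P1 pit5 -> P1=[4,2,2,0,6,0](2) P2=[4,1,7,6,4,4](0)
Move 4: P2 pit5 -> P1=[5,3,3,0,6,0](2) P2=[4,1,7,6,4,0](1)
Move 5: P2 pit0 -> P1=[5,3,3,0,6,0](2) P2=[0,2,8,7,5,0](1)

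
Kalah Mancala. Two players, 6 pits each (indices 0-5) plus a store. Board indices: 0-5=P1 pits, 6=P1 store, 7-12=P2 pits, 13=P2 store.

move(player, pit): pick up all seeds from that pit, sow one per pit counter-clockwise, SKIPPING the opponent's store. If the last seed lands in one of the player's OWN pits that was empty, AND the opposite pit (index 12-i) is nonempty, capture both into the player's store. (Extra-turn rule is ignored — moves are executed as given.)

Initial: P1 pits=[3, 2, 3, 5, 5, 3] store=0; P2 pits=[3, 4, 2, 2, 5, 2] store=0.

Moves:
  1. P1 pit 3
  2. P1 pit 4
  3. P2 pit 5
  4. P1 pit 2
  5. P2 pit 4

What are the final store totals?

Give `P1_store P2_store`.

Answer: 2 2

Derivation:
Move 1: P1 pit3 -> P1=[3,2,3,0,6,4](1) P2=[4,5,2,2,5,2](0)
Move 2: P1 pit4 -> P1=[3,2,3,0,0,5](2) P2=[5,6,3,3,5,2](0)
Move 3: P2 pit5 -> P1=[4,2,3,0,0,5](2) P2=[5,6,3,3,5,0](1)
Move 4: P1 pit2 -> P1=[4,2,0,1,1,6](2) P2=[5,6,3,3,5,0](1)
Move 5: P2 pit4 -> P1=[5,3,1,1,1,6](2) P2=[5,6,3,3,0,1](2)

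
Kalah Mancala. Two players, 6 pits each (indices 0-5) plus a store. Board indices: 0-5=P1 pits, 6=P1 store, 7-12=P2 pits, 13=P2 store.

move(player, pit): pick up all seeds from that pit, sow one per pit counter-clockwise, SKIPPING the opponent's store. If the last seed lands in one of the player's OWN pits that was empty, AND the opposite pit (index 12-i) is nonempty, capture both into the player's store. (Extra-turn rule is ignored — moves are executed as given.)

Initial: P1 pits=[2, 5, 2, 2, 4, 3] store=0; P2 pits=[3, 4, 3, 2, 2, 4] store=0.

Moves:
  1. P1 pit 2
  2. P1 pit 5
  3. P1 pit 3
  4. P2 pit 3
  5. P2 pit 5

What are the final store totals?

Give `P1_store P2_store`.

Answer: 2 1

Derivation:
Move 1: P1 pit2 -> P1=[2,5,0,3,5,3](0) P2=[3,4,3,2,2,4](0)
Move 2: P1 pit5 -> P1=[2,5,0,3,5,0](1) P2=[4,5,3,2,2,4](0)
Move 3: P1 pit3 -> P1=[2,5,0,0,6,1](2) P2=[4,5,3,2,2,4](0)
Move 4: P2 pit3 -> P1=[2,5,0,0,6,1](2) P2=[4,5,3,0,3,5](0)
Move 5: P2 pit5 -> P1=[3,6,1,1,6,1](2) P2=[4,5,3,0,3,0](1)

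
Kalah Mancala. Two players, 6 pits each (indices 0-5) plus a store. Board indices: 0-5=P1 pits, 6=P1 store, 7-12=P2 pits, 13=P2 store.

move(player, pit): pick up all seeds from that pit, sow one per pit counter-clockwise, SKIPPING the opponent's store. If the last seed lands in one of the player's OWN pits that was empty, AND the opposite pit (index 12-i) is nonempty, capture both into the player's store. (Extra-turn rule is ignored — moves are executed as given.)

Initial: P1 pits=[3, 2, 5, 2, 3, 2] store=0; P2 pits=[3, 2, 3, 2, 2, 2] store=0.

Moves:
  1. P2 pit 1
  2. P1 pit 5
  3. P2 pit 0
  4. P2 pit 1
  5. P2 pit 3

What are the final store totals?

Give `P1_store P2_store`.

Move 1: P2 pit1 -> P1=[3,2,5,2,3,2](0) P2=[3,0,4,3,2,2](0)
Move 2: P1 pit5 -> P1=[3,2,5,2,3,0](1) P2=[4,0,4,3,2,2](0)
Move 3: P2 pit0 -> P1=[3,2,5,2,3,0](1) P2=[0,1,5,4,3,2](0)
Move 4: P2 pit1 -> P1=[3,2,5,2,3,0](1) P2=[0,0,6,4,3,2](0)
Move 5: P2 pit3 -> P1=[4,2,5,2,3,0](1) P2=[0,0,6,0,4,3](1)

Answer: 1 1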